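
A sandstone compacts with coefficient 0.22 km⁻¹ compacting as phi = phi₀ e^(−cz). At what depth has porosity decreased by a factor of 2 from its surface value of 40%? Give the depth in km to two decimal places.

phi/phi₀ = 1/2 ⇒ exp(−c·z) = 1/2 ⇒ z = ln(2) / c
z = 0.6931 / 0.22 = 3.151 km

3.15 km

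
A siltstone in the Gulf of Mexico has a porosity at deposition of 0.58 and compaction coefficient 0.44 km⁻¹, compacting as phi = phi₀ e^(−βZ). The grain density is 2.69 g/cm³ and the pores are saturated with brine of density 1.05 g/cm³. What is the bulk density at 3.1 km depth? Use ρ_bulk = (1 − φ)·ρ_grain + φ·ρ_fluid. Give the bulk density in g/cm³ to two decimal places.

2.45 g/cm³

Porosity at depth: phi = 0.58·exp(−0.44×3.1) = 0.58×0.2556 = 0.1483
Bulk density: ρ_b = (1−phi)ρ_g + phi·ρ_f = 0.8517×2.69 + 0.1483×1.05
       = 2.291 + 0.156 = 2.447 g/cm³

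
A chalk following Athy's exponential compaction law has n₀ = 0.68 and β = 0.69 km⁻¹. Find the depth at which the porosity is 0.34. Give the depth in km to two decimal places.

1.00 km

Invert Athy's law: z = ln(n₀/n) / β
z = ln(0.68/0.34) / 0.69 = ln(2) / 0.69 = 0.6931 / 0.69 = 1.005 km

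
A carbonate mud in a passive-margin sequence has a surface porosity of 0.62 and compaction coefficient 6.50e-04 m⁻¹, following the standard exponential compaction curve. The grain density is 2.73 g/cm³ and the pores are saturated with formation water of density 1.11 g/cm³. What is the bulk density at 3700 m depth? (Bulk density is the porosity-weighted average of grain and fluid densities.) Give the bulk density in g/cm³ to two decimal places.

Working in km (1 km = 1000 m; c in km⁻¹ = c in m⁻¹ × 1000):
Porosity at depth: n = 0.62·exp(−0.65×3.7) = 0.62×0.0903 = 0.0560
Bulk density: ρ_b = (1−n)ρ_g + n·ρ_f = 0.9440×2.73 + 0.0560×1.11
       = 2.577 + 0.062 = 2.639 g/cm³

2.64 g/cm³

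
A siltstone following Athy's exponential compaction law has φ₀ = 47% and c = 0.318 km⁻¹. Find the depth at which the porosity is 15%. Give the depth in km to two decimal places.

3.59 km

Invert Athy's law: Z = ln(φ₀/φ) / c
Z = ln(0.47/0.15) / 0.318 = ln(3.133) / 0.318 = 1.1421 / 0.318 = 3.592 km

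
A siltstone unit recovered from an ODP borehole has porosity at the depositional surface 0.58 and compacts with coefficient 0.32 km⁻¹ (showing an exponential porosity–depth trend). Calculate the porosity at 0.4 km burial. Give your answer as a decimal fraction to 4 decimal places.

0.5103

phi = phi₀·exp(−β·d) = 0.58 × exp(−0.32 × 0.4) = 0.58 × exp(−0.128)
  = 0.58 × 0.8799 = 0.5103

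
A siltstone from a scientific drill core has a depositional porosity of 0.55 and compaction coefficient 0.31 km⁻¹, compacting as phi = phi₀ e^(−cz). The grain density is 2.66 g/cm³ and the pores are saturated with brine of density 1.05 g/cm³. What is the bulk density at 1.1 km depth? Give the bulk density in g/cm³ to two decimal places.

Porosity at depth: phi = 0.55·exp(−0.31×1.1) = 0.55×0.7111 = 0.3911
Bulk density: ρ_b = (1−phi)ρ_g + phi·ρ_f = 0.6089×2.66 + 0.3911×1.05
       = 1.620 + 0.411 = 2.030 g/cm³

2.03 g/cm³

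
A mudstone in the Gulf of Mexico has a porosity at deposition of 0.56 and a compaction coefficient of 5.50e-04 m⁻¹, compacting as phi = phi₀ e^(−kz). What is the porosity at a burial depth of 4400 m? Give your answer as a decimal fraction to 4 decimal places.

Working in km (1 km = 1000 m; k in km⁻¹ = k in m⁻¹ × 1000):
phi = phi₀·exp(−k·z) = 0.56 × exp(−0.55 × 4.4) = 0.56 × exp(−2.42)
  = 0.56 × 0.0889 = 0.0498

0.0498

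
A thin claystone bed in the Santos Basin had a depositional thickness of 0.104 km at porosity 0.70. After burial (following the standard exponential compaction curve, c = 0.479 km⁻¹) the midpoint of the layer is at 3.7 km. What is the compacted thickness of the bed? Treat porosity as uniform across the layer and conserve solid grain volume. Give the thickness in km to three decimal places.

Porosity at 3.7 km: n = 0.7·exp(−0.479×3.7) = 0.1190
Solid-volume conservation: h(1−n) = h₀(1−n₀) ⇒ h = h₀·(1−n₀)/(1−n)
h = 0.104 × (1 − 0.7)/(1 − 0.1190) = 0.104 × 0.3405 = 0.0354 km

0.035 km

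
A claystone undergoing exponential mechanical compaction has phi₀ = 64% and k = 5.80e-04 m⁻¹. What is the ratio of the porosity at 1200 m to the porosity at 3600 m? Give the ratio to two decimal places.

4.02

Working in km (1 km = 1000 m; k in km⁻¹ = k in m⁻¹ × 1000):
phi(z₁)/phi(z₂) = e^(−k·z₁)/e^(−k·z₂) = e^{k(z₂−z₁)}
= exp(0.58 × 2.4) = exp(1.392) = 4.0229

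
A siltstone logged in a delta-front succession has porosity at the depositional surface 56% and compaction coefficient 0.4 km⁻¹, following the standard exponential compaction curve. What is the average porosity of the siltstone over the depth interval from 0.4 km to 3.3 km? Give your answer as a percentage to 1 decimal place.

⟨phi⟩ = (1/(d₂−d₁)) ∫ phi₀ e^(−cd) dd = phi₀·(e^(−c·d₁) − e^(−c·d₂)) / (c·(d₂−d₁))
e^(−0.4×0.4) = 0.8521; e^(−0.4×3.3) = 0.2671
⟨phi⟩ = 0.56 × (0.8521 − 0.2671) / (0.4 × 2.9) = 0.56 × 0.5043 = 0.2824

28.2%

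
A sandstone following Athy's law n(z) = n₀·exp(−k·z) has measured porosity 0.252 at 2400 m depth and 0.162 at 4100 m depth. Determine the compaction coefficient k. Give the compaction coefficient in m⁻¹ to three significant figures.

Working in km (1 km = 1000 m; k in km⁻¹ = k in m⁻¹ × 1000):
Athy: n(z) = n₀ e^(−kz) ⇒ n₁/n₂ = e^{k(z₂−z₁)} ⇒ k = ln(n₁/n₂)/(z₂−z₁)
k = ln(0.252/0.162) / (4.1 − 2.4) = ln(1.556) / 1.7 = 0.4418 / 1.7 = 0.2599 km⁻¹

0.000260 m⁻¹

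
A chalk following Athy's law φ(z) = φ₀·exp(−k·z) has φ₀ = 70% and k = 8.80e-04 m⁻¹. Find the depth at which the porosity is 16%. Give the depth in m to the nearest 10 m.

Working in km (1 km = 1000 m; k in km⁻¹ = k in m⁻¹ × 1000):
Invert Athy's law: z = ln(φ₀/φ) / k
z = ln(0.7/0.16) / 0.88 = ln(4.375) / 0.88 = 1.4759 / 0.88 = 1.677 km

1680 m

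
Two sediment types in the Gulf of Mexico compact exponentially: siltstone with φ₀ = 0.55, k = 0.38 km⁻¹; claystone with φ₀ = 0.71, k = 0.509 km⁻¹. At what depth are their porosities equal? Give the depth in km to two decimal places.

Set φ₀ₐ e^(−kₐz) = φ₀ᵦ e^(−kᵦz) ⇒ ln(φ₀ₐ/φ₀ᵦ) = (kₐ − kᵦ)·z
z = ln(0.55/0.71) / (0.38 − 0.509) = -0.2553 / -0.129 = 1.979 km

1.98 km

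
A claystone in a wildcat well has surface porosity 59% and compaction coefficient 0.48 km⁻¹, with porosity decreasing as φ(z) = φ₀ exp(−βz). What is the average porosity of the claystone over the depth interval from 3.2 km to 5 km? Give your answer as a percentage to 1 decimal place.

8.5%

⟨φ⟩ = (1/(z₂−z₁)) ∫ φ₀ e^(−βz) dz = φ₀·(e^(−β·z₁) − e^(−β·z₂)) / (β·(z₂−z₁))
e^(−0.48×3.2) = 0.2152; e^(−0.48×5) = 0.0907
⟨φ⟩ = 0.59 × (0.2152 − 0.0907) / (0.48 × 1.8) = 0.59 × 0.1441 = 0.0850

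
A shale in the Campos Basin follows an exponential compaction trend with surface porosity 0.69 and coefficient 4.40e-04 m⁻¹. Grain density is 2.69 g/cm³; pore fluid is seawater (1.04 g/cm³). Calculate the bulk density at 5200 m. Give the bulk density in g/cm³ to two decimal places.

Working in km (1 km = 1000 m; c in km⁻¹ = c in m⁻¹ × 1000):
Porosity at depth: φ = 0.69·exp(−0.44×5.2) = 0.69×0.1015 = 0.0700
Bulk density: ρ_b = (1−φ)ρ_g + φ·ρ_f = 0.9300×2.69 + 0.0700×1.04
       = 2.502 + 0.073 = 2.574 g/cm³

2.57 g/cm³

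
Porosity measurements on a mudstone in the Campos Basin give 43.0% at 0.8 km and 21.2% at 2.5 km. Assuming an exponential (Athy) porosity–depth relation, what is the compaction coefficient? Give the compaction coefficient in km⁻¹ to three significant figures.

Athy: phi(Z) = phi₀ e^(−cZ) ⇒ phi₁/phi₂ = e^{c(Z₂−Z₁)} ⇒ c = ln(phi₁/phi₂)/(Z₂−Z₁)
c = ln(0.43/0.212) / (2.5 − 0.8) = ln(2.028) / 1.7 = 0.7072 / 1.7 = 0.416 km⁻¹

0.416 km⁻¹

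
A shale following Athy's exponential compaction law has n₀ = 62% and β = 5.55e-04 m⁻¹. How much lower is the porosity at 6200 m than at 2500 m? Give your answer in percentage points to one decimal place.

13.5 percentage points

Working in km (1 km = 1000 m; β in km⁻¹ = β in m⁻¹ × 1000):
n(2.5) = 0.62·e^(−0.555×2.5) = 0.1548
n(6.2) = 0.62·e^(−0.555×6.2) = 0.0199
Δn = 0.1548 − 0.0199 = 0.1350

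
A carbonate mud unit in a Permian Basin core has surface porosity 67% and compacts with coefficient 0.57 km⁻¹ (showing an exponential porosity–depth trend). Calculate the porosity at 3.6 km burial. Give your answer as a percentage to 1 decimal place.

n = n₀·exp(−c·d) = 0.67 × exp(−0.57 × 3.6) = 0.67 × exp(−2.052)
  = 0.67 × 0.1285 = 0.0861

8.6%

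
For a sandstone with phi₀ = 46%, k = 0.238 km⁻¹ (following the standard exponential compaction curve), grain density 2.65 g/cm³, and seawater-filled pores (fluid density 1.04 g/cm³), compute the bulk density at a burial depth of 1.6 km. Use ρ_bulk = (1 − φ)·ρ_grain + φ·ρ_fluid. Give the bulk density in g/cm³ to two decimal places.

2.14 g/cm³

Porosity at depth: phi = 0.46·exp(−0.238×1.6) = 0.46×0.6833 = 0.3143
Bulk density: ρ_b = (1−phi)ρ_g + phi·ρ_f = 0.6857×2.65 + 0.3143×1.04
       = 1.817 + 0.327 = 2.144 g/cm³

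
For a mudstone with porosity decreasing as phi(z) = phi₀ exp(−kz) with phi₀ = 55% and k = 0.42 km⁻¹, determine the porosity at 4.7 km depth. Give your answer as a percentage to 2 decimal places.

phi = phi₀·exp(−k·z) = 0.55 × exp(−0.42 × 4.7) = 0.55 × exp(−1.974)
  = 0.55 × 0.1389 = 0.0764

7.64%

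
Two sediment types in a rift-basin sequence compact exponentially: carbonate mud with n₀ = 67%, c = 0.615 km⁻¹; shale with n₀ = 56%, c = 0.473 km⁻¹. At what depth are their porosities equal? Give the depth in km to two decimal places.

1.26 km

Set n₀ₐ e^(−cₐd) = n₀ᵦ e^(−cᵦd) ⇒ ln(n₀ₐ/n₀ᵦ) = (cₐ − cᵦ)·d
d = ln(0.67/0.56) / (0.615 − 0.473) = 0.1793 / 0.142 = 1.263 km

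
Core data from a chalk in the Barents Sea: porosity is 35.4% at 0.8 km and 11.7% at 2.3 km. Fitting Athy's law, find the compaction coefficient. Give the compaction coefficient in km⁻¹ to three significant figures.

0.738 km⁻¹

Athy: φ(z) = φ₀ e^(−βz) ⇒ φ₁/φ₂ = e^{β(z₂−z₁)} ⇒ β = ln(φ₁/φ₂)/(z₂−z₁)
β = ln(0.354/0.117) / (2.3 − 0.8) = ln(3.026) / 1.5 = 1.1071 / 1.5 = 0.7381 km⁻¹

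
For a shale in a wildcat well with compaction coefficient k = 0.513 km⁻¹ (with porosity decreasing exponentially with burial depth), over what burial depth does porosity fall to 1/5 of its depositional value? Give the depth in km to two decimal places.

phi/phi₀ = 1/5 ⇒ exp(−k·z) = 1/5 ⇒ z = ln(5) / k
z = 1.6094 / 0.513 = 3.137 km

3.14 km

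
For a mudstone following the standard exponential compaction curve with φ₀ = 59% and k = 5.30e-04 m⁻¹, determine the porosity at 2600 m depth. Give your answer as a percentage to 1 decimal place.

Working in km (1 km = 1000 m; k in km⁻¹ = k in m⁻¹ × 1000):
φ = φ₀·exp(−k·Z) = 0.59 × exp(−0.53 × 2.6) = 0.59 × exp(−1.378)
  = 0.59 × 0.2521 = 0.1487

14.9%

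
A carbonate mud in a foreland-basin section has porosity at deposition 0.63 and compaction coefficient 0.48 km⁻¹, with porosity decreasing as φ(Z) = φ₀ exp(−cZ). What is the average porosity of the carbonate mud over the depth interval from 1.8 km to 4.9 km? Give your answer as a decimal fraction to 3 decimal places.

⟨φ⟩ = (1/(Z₂−Z₁)) ∫ φ₀ e^(−cZ) dZ = φ₀·(e^(−c·Z₁) − e^(−c·Z₂)) / (c·(Z₂−Z₁))
e^(−0.48×1.8) = 0.4215; e^(−0.48×4.9) = 0.0952
⟨φ⟩ = 0.63 × (0.4215 − 0.0952) / (0.48 × 3.1) = 0.63 × 0.2193 = 0.1381

0.138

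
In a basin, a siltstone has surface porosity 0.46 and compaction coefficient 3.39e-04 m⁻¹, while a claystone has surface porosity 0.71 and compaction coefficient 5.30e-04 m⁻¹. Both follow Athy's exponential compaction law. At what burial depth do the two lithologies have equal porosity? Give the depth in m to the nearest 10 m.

2270 m

Working in km (1 km = 1000 m; k in km⁻¹ = k in m⁻¹ × 1000):
Set phi₀ₐ e^(−kₐZ) = phi₀ᵦ e^(−kᵦZ) ⇒ ln(phi₀ₐ/phi₀ᵦ) = (kₐ − kᵦ)·Z
Z = ln(0.46/0.71) / (0.339 − 0.53) = -0.4340 / -0.191 = 2.272 km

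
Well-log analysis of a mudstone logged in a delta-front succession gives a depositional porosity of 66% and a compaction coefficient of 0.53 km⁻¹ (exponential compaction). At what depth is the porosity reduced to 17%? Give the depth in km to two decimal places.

2.56 km

Invert Athy's law: d = ln(n₀/n) / k
d = ln(0.66/0.17) / 0.53 = ln(3.882) / 0.53 = 1.3564 / 0.53 = 2.559 km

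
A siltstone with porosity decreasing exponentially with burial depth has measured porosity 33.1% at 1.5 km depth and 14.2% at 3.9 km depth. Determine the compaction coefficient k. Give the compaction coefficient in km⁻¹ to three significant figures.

0.353 km⁻¹

Athy: phi(Z) = phi₀ e^(−kZ) ⇒ phi₁/phi₂ = e^{k(Z₂−Z₁)} ⇒ k = ln(phi₁/phi₂)/(Z₂−Z₁)
k = ln(0.331/0.142) / (3.9 − 1.5) = ln(2.331) / 2.4 = 0.8463 / 2.4 = 0.3526 km⁻¹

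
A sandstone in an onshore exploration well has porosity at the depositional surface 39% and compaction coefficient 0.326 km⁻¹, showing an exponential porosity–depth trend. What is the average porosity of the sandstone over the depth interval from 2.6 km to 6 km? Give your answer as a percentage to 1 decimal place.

10.1%

⟨n⟩ = (1/(z₂−z₁)) ∫ n₀ e^(−kz) dz = n₀·(e^(−k·z₁) − e^(−k·z₂)) / (k·(z₂−z₁))
e^(−0.326×2.6) = 0.4284; e^(−0.326×6) = 0.1414
⟨n⟩ = 0.39 × (0.4284 − 0.1414) / (0.326 × 3.4) = 0.39 × 0.2589 = 0.1010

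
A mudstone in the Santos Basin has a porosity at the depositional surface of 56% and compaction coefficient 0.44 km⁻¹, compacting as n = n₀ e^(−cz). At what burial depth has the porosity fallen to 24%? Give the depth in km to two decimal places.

1.93 km

Invert Athy's law: z = ln(n₀/n) / c
z = ln(0.56/0.24) / 0.44 = ln(2.333) / 0.44 = 0.8473 / 0.44 = 1.926 km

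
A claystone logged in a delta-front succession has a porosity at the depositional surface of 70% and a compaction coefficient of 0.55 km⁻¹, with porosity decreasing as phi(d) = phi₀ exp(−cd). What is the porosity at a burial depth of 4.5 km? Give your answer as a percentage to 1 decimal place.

5.9%

phi = phi₀·exp(−c·d) = 0.7 × exp(−0.55 × 4.5) = 0.7 × exp(−2.475)
  = 0.7 × 0.0842 = 0.0589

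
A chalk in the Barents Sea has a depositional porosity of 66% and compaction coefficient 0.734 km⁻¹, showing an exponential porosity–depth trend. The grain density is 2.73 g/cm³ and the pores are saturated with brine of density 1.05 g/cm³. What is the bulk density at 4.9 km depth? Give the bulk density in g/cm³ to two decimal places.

Porosity at depth: n = 0.66·exp(−0.734×4.9) = 0.66×0.0274 = 0.0181
Bulk density: ρ_b = (1−n)ρ_g + n·ρ_f = 0.9819×2.73 + 0.0181×1.05
       = 2.681 + 0.019 = 2.700 g/cm³

2.70 g/cm³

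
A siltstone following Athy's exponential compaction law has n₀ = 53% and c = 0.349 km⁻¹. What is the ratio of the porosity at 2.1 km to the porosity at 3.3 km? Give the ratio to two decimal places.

n(d₁)/n(d₂) = e^(−c·d₁)/e^(−c·d₂) = e^{c(d₂−d₁)}
= exp(0.349 × 1.2) = exp(0.4188) = 1.5201

1.52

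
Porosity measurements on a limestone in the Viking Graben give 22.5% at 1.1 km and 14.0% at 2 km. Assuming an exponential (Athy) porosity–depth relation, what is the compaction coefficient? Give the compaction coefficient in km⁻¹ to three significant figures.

Athy: n(Z) = n₀ e^(−cZ) ⇒ n₁/n₂ = e^{c(Z₂−Z₁)} ⇒ c = ln(n₁/n₂)/(Z₂−Z₁)
c = ln(0.225/0.14) / (2 − 1.1) = ln(1.607) / 0.9 = 0.4745 / 0.9 = 0.5272 km⁻¹

0.527 km⁻¹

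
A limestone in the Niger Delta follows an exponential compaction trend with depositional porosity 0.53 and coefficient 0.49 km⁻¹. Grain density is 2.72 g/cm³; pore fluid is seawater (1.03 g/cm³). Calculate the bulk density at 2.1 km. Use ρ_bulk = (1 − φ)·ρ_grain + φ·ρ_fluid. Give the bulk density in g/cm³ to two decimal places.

Porosity at depth: n = 0.53·exp(−0.49×2.1) = 0.53×0.3574 = 0.1894
Bulk density: ρ_b = (1−n)ρ_g + n·ρ_f = 0.8106×2.72 + 0.1894×1.03
       = 2.205 + 0.195 = 2.400 g/cm³

2.40 g/cm³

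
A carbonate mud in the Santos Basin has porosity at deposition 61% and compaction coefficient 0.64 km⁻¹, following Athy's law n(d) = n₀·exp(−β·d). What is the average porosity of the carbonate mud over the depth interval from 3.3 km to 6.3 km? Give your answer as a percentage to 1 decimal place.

⟨n⟩ = (1/(d₂−d₁)) ∫ n₀ e^(−βd) dd = n₀·(e^(−β·d₁) − e^(−β·d₂)) / (β·(d₂−d₁))
e^(−0.64×3.3) = 0.1210; e^(−0.64×6.3) = 0.0177
⟨n⟩ = 0.61 × (0.1210 − 0.0177) / (0.64 × 3) = 0.61 × 0.0538 = 0.0328

3.3%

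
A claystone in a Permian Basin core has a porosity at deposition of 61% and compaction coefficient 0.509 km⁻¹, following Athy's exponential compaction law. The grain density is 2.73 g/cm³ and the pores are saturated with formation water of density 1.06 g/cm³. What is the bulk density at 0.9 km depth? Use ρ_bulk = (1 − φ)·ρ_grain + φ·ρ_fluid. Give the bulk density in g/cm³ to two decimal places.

2.09 g/cm³

Porosity at depth: n = 0.61·exp(−0.509×0.9) = 0.61×0.6325 = 0.3858
Bulk density: ρ_b = (1−n)ρ_g + n·ρ_f = 0.6142×2.73 + 0.3858×1.06
       = 1.677 + 0.409 = 2.086 g/cm³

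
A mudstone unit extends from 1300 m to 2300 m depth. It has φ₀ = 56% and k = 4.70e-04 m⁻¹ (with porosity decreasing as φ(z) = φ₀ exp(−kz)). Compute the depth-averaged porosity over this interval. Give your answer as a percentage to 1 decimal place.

24.3%

Working in km (1 km = 1000 m; k in km⁻¹ = k in m⁻¹ × 1000):
⟨φ⟩ = (1/(z₂−z₁)) ∫ φ₀ e^(−kz) dz = φ₀·(e^(−k·z₁) − e^(−k·z₂)) / (k·(z₂−z₁))
e^(−0.47×1.3) = 0.5428; e^(−0.47×2.3) = 0.3393
⟨φ⟩ = 0.56 × (0.5428 − 0.3393) / (0.47 × 1) = 0.56 × 0.4331 = 0.2425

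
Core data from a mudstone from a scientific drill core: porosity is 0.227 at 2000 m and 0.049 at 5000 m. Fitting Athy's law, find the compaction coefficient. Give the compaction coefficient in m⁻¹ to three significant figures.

Working in km (1 km = 1000 m; c in km⁻¹ = c in m⁻¹ × 1000):
Athy: n(z) = n₀ e^(−cz) ⇒ n₁/n₂ = e^{c(z₂−z₁)} ⇒ c = ln(n₁/n₂)/(z₂−z₁)
c = ln(0.227/0.049) / (5 − 2) = ln(4.633) / 3 = 1.5331 / 3 = 0.511 km⁻¹

0.000511 m⁻¹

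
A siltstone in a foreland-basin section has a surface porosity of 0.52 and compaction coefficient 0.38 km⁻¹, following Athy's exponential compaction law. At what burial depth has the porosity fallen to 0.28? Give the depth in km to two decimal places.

Invert Athy's law: d = ln(n₀/n) / c
d = ln(0.52/0.28) / 0.38 = ln(1.857) / 0.38 = 0.6190 / 0.38 = 1.629 km

1.63 km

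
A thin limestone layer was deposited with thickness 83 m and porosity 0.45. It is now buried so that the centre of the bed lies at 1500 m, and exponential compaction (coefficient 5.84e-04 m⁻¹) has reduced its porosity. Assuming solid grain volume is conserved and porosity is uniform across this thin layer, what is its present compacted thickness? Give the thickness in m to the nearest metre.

Working in km (1 km = 1000 m; β in km⁻¹ = β in m⁻¹ × 1000):
Porosity at 1.5 km: phi = 0.45·exp(−0.584×1.5) = 0.1874
Solid-volume conservation: h(1−phi) = h₀(1−phi₀) ⇒ h = h₀·(1−phi₀)/(1−phi)
h = 0.083 × (1 − 0.45)/(1 − 0.1874) = 0.083 × 0.6768 = 0.0562 km

56 m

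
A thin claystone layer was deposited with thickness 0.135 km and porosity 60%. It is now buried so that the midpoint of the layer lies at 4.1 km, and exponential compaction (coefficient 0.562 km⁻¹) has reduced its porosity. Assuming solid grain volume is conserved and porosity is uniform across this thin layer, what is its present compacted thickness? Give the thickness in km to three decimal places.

Porosity at 4.1 km: n = 0.6·exp(−0.562×4.1) = 0.0599
Solid-volume conservation: h(1−n) = h₀(1−n₀) ⇒ h = h₀·(1−n₀)/(1−n)
h = 0.135 × (1 − 0.6)/(1 − 0.0599) = 0.135 × 0.4255 = 0.0574 km

0.057 km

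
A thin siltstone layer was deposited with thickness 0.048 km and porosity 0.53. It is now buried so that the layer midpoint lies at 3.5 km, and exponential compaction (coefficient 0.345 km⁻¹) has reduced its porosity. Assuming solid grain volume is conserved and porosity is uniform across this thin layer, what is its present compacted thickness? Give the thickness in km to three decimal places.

Porosity at 3.5 km: phi = 0.53·exp(−0.345×3.5) = 0.1584
Solid-volume conservation: h(1−phi) = h₀(1−phi₀) ⇒ h = h₀·(1−phi₀)/(1−phi)
h = 0.048 × (1 − 0.53)/(1 − 0.1584) = 0.048 × 0.5585 = 0.0268 km

0.027 km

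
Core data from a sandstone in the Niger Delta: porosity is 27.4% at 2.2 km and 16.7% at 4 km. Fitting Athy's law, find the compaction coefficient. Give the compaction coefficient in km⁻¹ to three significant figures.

0.275 km⁻¹

Athy: φ(Z) = φ₀ e^(−βZ) ⇒ φ₁/φ₂ = e^{β(Z₂−Z₁)} ⇒ β = ln(φ₁/φ₂)/(Z₂−Z₁)
β = ln(0.274/0.167) / (4 − 2.2) = ln(1.641) / 1.8 = 0.4951 / 1.8 = 0.2751 km⁻¹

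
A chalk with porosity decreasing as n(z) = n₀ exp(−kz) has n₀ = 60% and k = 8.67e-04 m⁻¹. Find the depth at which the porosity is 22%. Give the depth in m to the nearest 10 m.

Working in km (1 km = 1000 m; k in km⁻¹ = k in m⁻¹ × 1000):
Invert Athy's law: z = ln(n₀/n) / k
z = ln(0.6/0.22) / 0.867 = ln(2.727) / 0.867 = 1.0033 / 0.867 = 1.157 km

1160 m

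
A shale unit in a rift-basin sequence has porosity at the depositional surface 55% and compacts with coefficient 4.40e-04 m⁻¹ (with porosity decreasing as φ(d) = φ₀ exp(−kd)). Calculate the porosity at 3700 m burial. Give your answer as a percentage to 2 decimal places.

10.80%

Working in km (1 km = 1000 m; k in km⁻¹ = k in m⁻¹ × 1000):
φ = φ₀·exp(−k·d) = 0.55 × exp(−0.44 × 3.7) = 0.55 × exp(−1.628)
  = 0.55 × 0.1963 = 0.1080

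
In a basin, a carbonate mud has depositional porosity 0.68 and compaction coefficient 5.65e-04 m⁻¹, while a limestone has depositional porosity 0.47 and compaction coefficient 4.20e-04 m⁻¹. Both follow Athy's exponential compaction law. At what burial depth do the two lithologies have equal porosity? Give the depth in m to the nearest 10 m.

Working in km (1 km = 1000 m; β in km⁻¹ = β in m⁻¹ × 1000):
Set phi₀ₐ e^(−βₐZ) = phi₀ᵦ e^(−βᵦZ) ⇒ ln(phi₀ₐ/phi₀ᵦ) = (βₐ − βᵦ)·Z
Z = ln(0.68/0.47) / (0.565 − 0.42) = 0.3694 / 0.145 = 2.547 km

2550 m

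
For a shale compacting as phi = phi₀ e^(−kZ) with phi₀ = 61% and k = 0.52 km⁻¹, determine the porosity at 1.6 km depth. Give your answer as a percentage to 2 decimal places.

26.55%

phi = phi₀·exp(−k·Z) = 0.61 × exp(−0.52 × 1.6) = 0.61 × exp(−0.832)
  = 0.61 × 0.4352 = 0.2655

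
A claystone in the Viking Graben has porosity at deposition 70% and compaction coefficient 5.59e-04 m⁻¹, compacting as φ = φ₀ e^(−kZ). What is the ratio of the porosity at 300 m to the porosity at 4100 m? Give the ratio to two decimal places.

Working in km (1 km = 1000 m; k in km⁻¹ = k in m⁻¹ × 1000):
φ(Z₁)/φ(Z₂) = e^(−k·Z₁)/e^(−k·Z₂) = e^{k(Z₂−Z₁)}
= exp(0.559 × 3.8) = exp(2.124) = 8.3662

8.37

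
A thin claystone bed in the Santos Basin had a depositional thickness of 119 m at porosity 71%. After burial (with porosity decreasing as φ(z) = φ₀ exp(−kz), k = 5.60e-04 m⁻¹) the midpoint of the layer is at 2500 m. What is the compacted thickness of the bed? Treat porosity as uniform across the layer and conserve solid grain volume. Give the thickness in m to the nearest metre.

Working in km (1 km = 1000 m; k in km⁻¹ = k in m⁻¹ × 1000):
Porosity at 2.5 km: φ = 0.71·exp(−0.56×2.5) = 0.1751
Solid-volume conservation: h(1−φ) = h₀(1−φ₀) ⇒ h = h₀·(1−φ₀)/(1−φ)
h = 0.119 × (1 − 0.71)/(1 − 0.1751) = 0.119 × 0.3516 = 0.0418 km

42 m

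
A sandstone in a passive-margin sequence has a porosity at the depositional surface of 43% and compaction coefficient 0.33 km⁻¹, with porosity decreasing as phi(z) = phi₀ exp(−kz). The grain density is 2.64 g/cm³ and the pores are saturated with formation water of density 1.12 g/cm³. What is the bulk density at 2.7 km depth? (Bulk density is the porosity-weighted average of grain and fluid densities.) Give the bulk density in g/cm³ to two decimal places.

Porosity at depth: phi = 0.43·exp(−0.33×2.7) = 0.43×0.4102 = 0.1764
Bulk density: ρ_b = (1−phi)ρ_g + phi·ρ_f = 0.8236×2.64 + 0.1764×1.12
       = 2.174 + 0.198 = 2.372 g/cm³

2.37 g/cm³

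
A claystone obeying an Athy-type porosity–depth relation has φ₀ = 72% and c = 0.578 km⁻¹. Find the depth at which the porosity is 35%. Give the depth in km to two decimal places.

1.25 km

Invert Athy's law: Z = ln(φ₀/φ) / c
Z = ln(0.72/0.35) / 0.578 = ln(2.057) / 0.578 = 0.7213 / 0.578 = 1.248 km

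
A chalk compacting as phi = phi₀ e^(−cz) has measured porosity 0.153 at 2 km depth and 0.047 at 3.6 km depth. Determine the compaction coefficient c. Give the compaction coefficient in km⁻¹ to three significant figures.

0.738 km⁻¹

Athy: phi(z) = phi₀ e^(−cz) ⇒ phi₁/phi₂ = e^{c(z₂−z₁)} ⇒ c = ln(phi₁/phi₂)/(z₂−z₁)
c = ln(0.153/0.047) / (3.6 − 2) = ln(3.255) / 1.6 = 1.1803 / 1.6 = 0.7377 km⁻¹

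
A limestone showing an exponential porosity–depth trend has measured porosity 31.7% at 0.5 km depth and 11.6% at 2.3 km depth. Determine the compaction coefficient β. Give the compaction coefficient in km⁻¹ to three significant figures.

Athy: φ(Z) = φ₀ e^(−βZ) ⇒ φ₁/φ₂ = e^{β(Z₂−Z₁)} ⇒ β = ln(φ₁/φ₂)/(Z₂−Z₁)
β = ln(0.317/0.116) / (2.3 − 0.5) = ln(2.733) / 1.8 = 1.0053 / 1.8 = 0.5585 km⁻¹

0.559 km⁻¹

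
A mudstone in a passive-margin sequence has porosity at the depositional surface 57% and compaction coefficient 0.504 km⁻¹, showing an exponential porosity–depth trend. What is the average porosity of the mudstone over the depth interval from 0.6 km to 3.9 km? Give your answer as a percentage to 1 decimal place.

⟨n⟩ = (1/(d₂−d₁)) ∫ n₀ e^(−cd) dd = n₀·(e^(−c·d₁) − e^(−c·d₂)) / (c·(d₂−d₁))
e^(−0.504×0.6) = 0.7390; e^(−0.504×3.9) = 0.1401
⟨n⟩ = 0.57 × (0.7390 − 0.1401) / (0.504 × 3.3) = 0.57 × 0.3601 = 0.2053

20.5%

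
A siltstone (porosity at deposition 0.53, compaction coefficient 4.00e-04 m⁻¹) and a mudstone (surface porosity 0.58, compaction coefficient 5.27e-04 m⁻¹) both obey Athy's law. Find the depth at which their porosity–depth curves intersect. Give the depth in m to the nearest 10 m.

710 m

Working in km (1 km = 1000 m; c in km⁻¹ = c in m⁻¹ × 1000):
Set φ₀ₐ e^(−cₐz) = φ₀ᵦ e^(−cᵦz) ⇒ ln(φ₀ₐ/φ₀ᵦ) = (cₐ − cᵦ)·z
z = ln(0.53/0.58) / (0.4 − 0.527) = -0.0902 / -0.127 = 0.710 km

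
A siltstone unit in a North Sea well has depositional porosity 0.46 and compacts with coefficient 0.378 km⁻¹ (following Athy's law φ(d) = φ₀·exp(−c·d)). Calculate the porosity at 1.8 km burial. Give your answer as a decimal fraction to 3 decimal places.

φ = φ₀·exp(−c·d) = 0.46 × exp(−0.378 × 1.8) = 0.46 × exp(−0.6804)
  = 0.46 × 0.5064 = 0.2330

0.233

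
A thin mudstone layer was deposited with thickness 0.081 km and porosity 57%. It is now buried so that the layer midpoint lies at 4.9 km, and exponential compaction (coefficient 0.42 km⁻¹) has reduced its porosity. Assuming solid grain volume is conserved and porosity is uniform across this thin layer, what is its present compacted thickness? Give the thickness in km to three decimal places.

0.038 km

Porosity at 4.9 km: φ = 0.57·exp(−0.42×4.9) = 0.0728
Solid-volume conservation: h(1−φ) = h₀(1−φ₀) ⇒ h = h₀·(1−φ₀)/(1−φ)
h = 0.081 × (1 − 0.57)/(1 − 0.0728) = 0.081 × 0.4638 = 0.0376 km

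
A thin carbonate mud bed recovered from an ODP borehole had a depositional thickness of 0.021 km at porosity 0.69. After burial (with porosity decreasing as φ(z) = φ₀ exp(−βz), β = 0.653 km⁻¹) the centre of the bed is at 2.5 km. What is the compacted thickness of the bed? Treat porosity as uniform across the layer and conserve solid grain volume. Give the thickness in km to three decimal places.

Porosity at 2.5 km: φ = 0.69·exp(−0.653×2.5) = 0.1349
Solid-volume conservation: h(1−φ) = h₀(1−φ₀) ⇒ h = h₀·(1−φ₀)/(1−φ)
h = 0.021 × (1 − 0.69)/(1 − 0.1349) = 0.021 × 0.3583 = 0.0075 km

0.008 km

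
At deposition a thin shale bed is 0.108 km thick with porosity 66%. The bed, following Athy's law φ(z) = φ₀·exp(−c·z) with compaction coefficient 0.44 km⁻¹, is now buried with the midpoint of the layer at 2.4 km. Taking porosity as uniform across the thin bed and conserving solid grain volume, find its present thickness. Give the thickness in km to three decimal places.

Porosity at 2.4 km: φ = 0.66·exp(−0.44×2.4) = 0.2296
Solid-volume conservation: h(1−φ) = h₀(1−φ₀) ⇒ h = h₀·(1−φ₀)/(1−φ)
h = 0.108 × (1 − 0.66)/(1 − 0.2296) = 0.108 × 0.4413 = 0.0477 km

0.048 km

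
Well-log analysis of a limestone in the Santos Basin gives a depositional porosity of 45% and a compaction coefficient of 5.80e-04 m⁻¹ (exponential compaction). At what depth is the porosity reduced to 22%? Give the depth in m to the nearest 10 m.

Working in km (1 km = 1000 m; c in km⁻¹ = c in m⁻¹ × 1000):
Invert Athy's law: z = ln(phi₀/phi) / c
z = ln(0.45/0.22) / 0.58 = ln(2.045) / 0.58 = 0.7156 / 0.58 = 1.234 km

1230 m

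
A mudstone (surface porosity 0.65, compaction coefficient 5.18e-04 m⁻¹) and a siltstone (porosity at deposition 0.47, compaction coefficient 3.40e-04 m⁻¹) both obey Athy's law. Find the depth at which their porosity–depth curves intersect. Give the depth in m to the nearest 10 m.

1820 m

Working in km (1 km = 1000 m; k in km⁻¹ = k in m⁻¹ × 1000):
Set phi₀ₐ e^(−kₐz) = phi₀ᵦ e^(−kᵦz) ⇒ ln(phi₀ₐ/phi₀ᵦ) = (kₐ − kᵦ)·z
z = ln(0.65/0.47) / (0.518 − 0.34) = 0.3242 / 0.178 = 1.822 km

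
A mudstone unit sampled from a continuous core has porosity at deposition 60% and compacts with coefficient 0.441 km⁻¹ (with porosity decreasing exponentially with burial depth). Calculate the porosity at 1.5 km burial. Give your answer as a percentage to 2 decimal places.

phi = phi₀·exp(−β·d) = 0.6 × exp(−0.441 × 1.5) = 0.6 × exp(−0.6615)
  = 0.6 × 0.5161 = 0.3096

30.96%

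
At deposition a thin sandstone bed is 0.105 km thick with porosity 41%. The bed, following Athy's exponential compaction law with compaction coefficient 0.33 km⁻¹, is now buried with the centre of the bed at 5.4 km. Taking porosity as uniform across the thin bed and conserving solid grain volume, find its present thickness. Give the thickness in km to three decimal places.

Porosity at 5.4 km: phi = 0.41·exp(−0.33×5.4) = 0.0690
Solid-volume conservation: h(1−phi) = h₀(1−phi₀) ⇒ h = h₀·(1−phi₀)/(1−phi)
h = 0.105 × (1 − 0.41)/(1 − 0.0690) = 0.105 × 0.6337 = 0.0665 km

0.067 km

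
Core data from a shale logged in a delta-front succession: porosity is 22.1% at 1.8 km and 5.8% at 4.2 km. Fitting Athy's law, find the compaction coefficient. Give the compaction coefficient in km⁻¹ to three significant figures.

Athy: phi(d) = phi₀ e^(−kd) ⇒ phi₁/phi₂ = e^{k(d₂−d₁)} ⇒ k = ln(phi₁/phi₂)/(d₂−d₁)
k = ln(0.221/0.058) / (4.2 − 1.8) = ln(3.81) / 2.4 = 1.3377 / 2.4 = 0.5574 km⁻¹

0.557 km⁻¹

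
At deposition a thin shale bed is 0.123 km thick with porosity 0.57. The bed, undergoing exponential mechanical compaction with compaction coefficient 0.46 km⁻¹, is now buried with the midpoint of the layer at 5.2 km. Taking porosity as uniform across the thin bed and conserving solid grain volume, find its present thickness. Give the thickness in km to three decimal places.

Porosity at 5.2 km: n = 0.57·exp(−0.46×5.2) = 0.0521
Solid-volume conservation: h(1−n) = h₀(1−n₀) ⇒ h = h₀·(1−n₀)/(1−n)
h = 0.123 × (1 − 0.57)/(1 − 0.0521) = 0.123 × 0.4536 = 0.0558 km

0.056 km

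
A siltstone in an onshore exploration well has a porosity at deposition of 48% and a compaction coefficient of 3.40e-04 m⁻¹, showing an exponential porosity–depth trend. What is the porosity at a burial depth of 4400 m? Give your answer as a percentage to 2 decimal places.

Working in km (1 km = 1000 m; β in km⁻¹ = β in m⁻¹ × 1000):
φ = φ₀·exp(−β·Z) = 0.48 × exp(−0.34 × 4.4) = 0.48 × exp(−1.496)
  = 0.48 × 0.2240 = 0.1075

10.75%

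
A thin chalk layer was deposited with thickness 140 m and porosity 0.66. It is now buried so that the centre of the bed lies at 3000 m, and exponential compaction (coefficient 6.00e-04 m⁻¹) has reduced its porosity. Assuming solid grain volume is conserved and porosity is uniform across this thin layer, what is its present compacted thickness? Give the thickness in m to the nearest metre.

53 m

Working in km (1 km = 1000 m; k in km⁻¹ = k in m⁻¹ × 1000):
Porosity at 3 km: φ = 0.66·exp(−0.6×3) = 0.1091
Solid-volume conservation: h(1−φ) = h₀(1−φ₀) ⇒ h = h₀·(1−φ₀)/(1−φ)
h = 0.14 × (1 − 0.66)/(1 − 0.1091) = 0.14 × 0.3816 = 0.0534 km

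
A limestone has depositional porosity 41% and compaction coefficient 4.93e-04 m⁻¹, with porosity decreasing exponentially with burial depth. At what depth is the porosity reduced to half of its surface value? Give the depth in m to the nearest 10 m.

Working in km (1 km = 1000 m; β in km⁻¹ = β in m⁻¹ × 1000):
n/n₀ = 1/2 ⇒ exp(−β·z) = 1/2 ⇒ z = ln(2) / β
z = 0.6931 / 0.493 = 1.406 km

1410 m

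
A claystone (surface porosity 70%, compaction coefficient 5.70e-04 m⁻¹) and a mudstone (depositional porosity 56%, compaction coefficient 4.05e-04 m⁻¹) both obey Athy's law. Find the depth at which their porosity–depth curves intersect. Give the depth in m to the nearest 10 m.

Working in km (1 km = 1000 m; c in km⁻¹ = c in m⁻¹ × 1000):
Set phi₀ₐ e^(−cₐd) = phi₀ᵦ e^(−cᵦd) ⇒ ln(phi₀ₐ/phi₀ᵦ) = (cₐ − cᵦ)·d
d = ln(0.7/0.56) / (0.57 − 0.405) = 0.2231 / 0.165 = 1.352 km

1350 m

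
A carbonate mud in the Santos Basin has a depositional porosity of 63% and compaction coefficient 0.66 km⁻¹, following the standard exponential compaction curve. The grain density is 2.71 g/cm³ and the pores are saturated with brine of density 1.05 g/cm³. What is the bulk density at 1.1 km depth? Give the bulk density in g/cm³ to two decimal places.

2.20 g/cm³

Porosity at depth: n = 0.63·exp(−0.66×1.1) = 0.63×0.4838 = 0.3048
Bulk density: ρ_b = (1−n)ρ_g + n·ρ_f = 0.6952×2.71 + 0.3048×1.05
       = 1.884 + 0.320 = 2.204 g/cm³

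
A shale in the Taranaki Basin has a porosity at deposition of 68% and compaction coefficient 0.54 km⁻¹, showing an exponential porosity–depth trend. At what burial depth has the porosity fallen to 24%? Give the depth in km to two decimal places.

Invert Athy's law: d = ln(phi₀/phi) / c
d = ln(0.68/0.24) / 0.54 = ln(2.833) / 0.54 = 1.0415 / 0.54 = 1.929 km

1.93 km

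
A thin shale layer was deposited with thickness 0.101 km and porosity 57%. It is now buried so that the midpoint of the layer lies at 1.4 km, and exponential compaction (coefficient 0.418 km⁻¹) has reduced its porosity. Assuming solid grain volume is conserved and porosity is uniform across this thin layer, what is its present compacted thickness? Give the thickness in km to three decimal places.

Porosity at 1.4 km: φ = 0.57·exp(−0.418×1.4) = 0.3175
Solid-volume conservation: h(1−φ) = h₀(1−φ₀) ⇒ h = h₀·(1−φ₀)/(1−φ)
h = 0.101 × (1 − 0.57)/(1 − 0.3175) = 0.101 × 0.6300 = 0.0636 km

0.064 km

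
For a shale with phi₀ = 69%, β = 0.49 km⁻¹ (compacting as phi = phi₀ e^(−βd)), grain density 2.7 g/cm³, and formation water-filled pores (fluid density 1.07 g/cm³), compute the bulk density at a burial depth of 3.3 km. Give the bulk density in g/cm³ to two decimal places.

2.48 g/cm³

Porosity at depth: phi = 0.69·exp(−0.49×3.3) = 0.69×0.1985 = 0.1370
Bulk density: ρ_b = (1−phi)ρ_g + phi·ρ_f = 0.8630×2.7 + 0.1370×1.07
       = 2.330 + 0.147 = 2.477 g/cm³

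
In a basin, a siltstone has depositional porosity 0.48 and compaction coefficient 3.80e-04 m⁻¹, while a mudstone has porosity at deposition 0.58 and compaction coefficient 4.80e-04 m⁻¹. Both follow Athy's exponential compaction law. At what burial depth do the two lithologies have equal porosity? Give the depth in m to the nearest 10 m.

1890 m

Working in km (1 km = 1000 m; k in km⁻¹ = k in m⁻¹ × 1000):
Set n₀ₐ e^(−kₐz) = n₀ᵦ e^(−kᵦz) ⇒ ln(n₀ₐ/n₀ᵦ) = (kₐ − kᵦ)·z
z = ln(0.48/0.58) / (0.38 − 0.48) = -0.1892 / -0.1 = 1.892 km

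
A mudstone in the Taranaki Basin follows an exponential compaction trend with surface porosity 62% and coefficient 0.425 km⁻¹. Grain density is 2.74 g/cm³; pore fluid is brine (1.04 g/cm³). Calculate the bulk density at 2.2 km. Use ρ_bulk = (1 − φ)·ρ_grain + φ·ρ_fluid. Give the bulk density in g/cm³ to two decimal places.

2.33 g/cm³

Porosity at depth: n = 0.62·exp(−0.425×2.2) = 0.62×0.3926 = 0.2434
Bulk density: ρ_b = (1−n)ρ_g + n·ρ_f = 0.7566×2.74 + 0.2434×1.04
       = 2.073 + 0.253 = 2.326 g/cm³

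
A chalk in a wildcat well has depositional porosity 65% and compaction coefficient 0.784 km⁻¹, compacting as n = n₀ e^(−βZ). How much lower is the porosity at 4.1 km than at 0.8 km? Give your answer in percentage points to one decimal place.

n(0.8) = 0.65·e^(−0.784×0.8) = 0.3472
n(4.1) = 0.65·e^(−0.784×4.1) = 0.0261
Δn = 0.3472 − 0.0261 = 0.3210

32.1 percentage points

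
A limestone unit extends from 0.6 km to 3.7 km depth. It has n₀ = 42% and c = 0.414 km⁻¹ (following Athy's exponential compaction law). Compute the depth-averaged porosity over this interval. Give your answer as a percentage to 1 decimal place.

18.5%

⟨n⟩ = (1/(z₂−z₁)) ∫ n₀ e^(−cz) dz = n₀·(e^(−c·z₁) − e^(−c·z₂)) / (c·(z₂−z₁))
e^(−0.414×0.6) = 0.7800; e^(−0.414×3.7) = 0.2161
⟨n⟩ = 0.42 × (0.7800 − 0.2161) / (0.414 × 3.1) = 0.42 × 0.4394 = 0.1845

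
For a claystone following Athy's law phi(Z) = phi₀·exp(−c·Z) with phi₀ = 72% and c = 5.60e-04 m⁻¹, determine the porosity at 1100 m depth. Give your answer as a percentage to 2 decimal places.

38.89%

Working in km (1 km = 1000 m; c in km⁻¹ = c in m⁻¹ × 1000):
phi = phi₀·exp(−c·Z) = 0.72 × exp(−0.56 × 1.1) = 0.72 × exp(−0.616)
  = 0.72 × 0.5401 = 0.3889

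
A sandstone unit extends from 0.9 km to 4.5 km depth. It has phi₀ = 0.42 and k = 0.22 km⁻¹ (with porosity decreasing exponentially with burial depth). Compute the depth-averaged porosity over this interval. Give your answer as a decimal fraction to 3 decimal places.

0.238

⟨phi⟩ = (1/(Z₂−Z₁)) ∫ phi₀ e^(−kZ) dZ = phi₀·(e^(−k·Z₁) − e^(−k·Z₂)) / (k·(Z₂−Z₁))
e^(−0.22×0.9) = 0.8204; e^(−0.22×4.5) = 0.3716
⟨phi⟩ = 0.42 × (0.8204 − 0.3716) / (0.22 × 3.6) = 0.42 × 0.5667 = 0.2380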